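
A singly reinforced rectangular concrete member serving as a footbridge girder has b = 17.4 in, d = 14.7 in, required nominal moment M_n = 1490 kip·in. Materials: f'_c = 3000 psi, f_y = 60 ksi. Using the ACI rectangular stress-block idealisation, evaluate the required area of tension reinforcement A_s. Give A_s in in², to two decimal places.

A_s ≈ 1.85 in²

From M_n = 0.85 f'_c a b (d − a/2):
a = d − √(d² − 2M_n/(0.85 f'_c b)) = 14.7 − √(14.7² − 2 × 1490/(0.85 × 3 × 17.4)) = 2.496 in.
A_s = 0.85 f'_c a b / f_y = 0.85 × 3 × 2.496 × 17.4 / 60 = 1.846 in².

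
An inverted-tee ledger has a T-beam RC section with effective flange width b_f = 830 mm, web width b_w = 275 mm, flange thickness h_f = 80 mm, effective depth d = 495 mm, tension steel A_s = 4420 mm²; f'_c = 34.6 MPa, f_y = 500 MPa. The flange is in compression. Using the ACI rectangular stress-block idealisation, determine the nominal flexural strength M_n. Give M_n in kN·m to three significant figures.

M_n ≈ 991 kN·m

Tension: T = A_s f_y = 4420 × 500 = 2210000 N.
Try a within the flange: a = T/(0.85 f'_c b_f) = 2210000/(0.85 × 34.6 × 830) = 90.54 mm.
a = 90.54 > h_f = 80 mm: the block extends into the web. Split into flange-overhang and web parts.
C_f = 0.85 f'_c (b_f − b_w) h_f = 0.85 × 34.6 × (830 − 275) × 80 = 1305804 N.
Remaining web compression depth: a_w = (T − C_f)/(0.85 f'_c b_w) = (2210000 − 1305804)/(0.85 × 34.6 × 275) = 111.80 mm.
M_n = C_f(d − h_f/2) + (T − C_f)(d − a_w/2) = 1305804 × (495 − 40) + 904196 × (495 − 55.9) = 594.14 + 397.03 = 991.17 × 10⁶ N·mm.
M_n = 991.17 kN·m.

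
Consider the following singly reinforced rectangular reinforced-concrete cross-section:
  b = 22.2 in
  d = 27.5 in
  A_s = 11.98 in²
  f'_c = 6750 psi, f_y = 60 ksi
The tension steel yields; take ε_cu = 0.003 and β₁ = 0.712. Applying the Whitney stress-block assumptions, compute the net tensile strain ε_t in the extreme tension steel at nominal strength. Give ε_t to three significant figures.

a = A_s f_y/(0.85 f'_c b) = 5.643 in.
β₁ = 0.712, so c = a/β₁ = 5.643/0.712 = 7.926 in.
From the linear strain diagram with ε_cu = 0.003: ε_t = 0.003 (d − c)/c = 0.003 × (27.5 − 7.926)/7.926 = 0.00741.
Since ε_t ≥ 0.005, the section is tension-controlled.

ε_t ≈ 0.00741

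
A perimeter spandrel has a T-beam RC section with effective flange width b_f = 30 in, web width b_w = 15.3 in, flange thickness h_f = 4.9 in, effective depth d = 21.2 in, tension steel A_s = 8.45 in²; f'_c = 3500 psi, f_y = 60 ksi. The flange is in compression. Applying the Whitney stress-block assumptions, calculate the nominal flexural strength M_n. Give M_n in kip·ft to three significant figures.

Tension: T = A_s f_y = 8.45 × 60 = 507 kips.
Try a within the flange: a = T/(0.85 f'_c b_f) = 507/(0.85 × 3.5 × 30) = 5.681 in.
a = 5.681 > h_f = 4.9 in: the block extends into the web. Split into flange-overhang and web parts.
C_f = 0.85 f'_c (b_f − b_w) h_f = 0.85 × 3.5 × (30 − 15.3) × 4.9 = 214.3 kips.
Remaining web compression depth: a_w = (T − C_f)/(0.85 f'_c b_w) = (507 − 214.3)/(0.85 × 3.5 × 15.3) = 6.430 in.
M_n = C_f(d − h_f/2) + (T − C_f)(d − a_w/2) = 214.3 × (21.2 − 2.45) + 292.7 × (21.2 − 3.215) = 4018.1 + 5264.2 = 9282.3 kip·in.
M_n = 9282.3/12 = 773.53 kip·ft.

M_n ≈ 774 kip·ft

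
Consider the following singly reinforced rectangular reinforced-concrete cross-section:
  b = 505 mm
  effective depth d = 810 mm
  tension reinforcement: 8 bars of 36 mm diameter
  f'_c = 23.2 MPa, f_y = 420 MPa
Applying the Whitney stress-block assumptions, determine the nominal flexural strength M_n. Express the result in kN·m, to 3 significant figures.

A_s = 8 × 1018 = 8144 mm².
T = A_s f_y = 8144 × 420 = 3420480 N = 3420.48 kN.
From C = T: a = T/(0.85 f'_c b) = 3420480/(0.85 × 23.2 × 505) = 343.47 mm.
M_n = T(d − a/2) = 3420.48 kN × (810 − 171.735) mm = 2183.17 kN·m.

M_n ≈ 2180 kN·m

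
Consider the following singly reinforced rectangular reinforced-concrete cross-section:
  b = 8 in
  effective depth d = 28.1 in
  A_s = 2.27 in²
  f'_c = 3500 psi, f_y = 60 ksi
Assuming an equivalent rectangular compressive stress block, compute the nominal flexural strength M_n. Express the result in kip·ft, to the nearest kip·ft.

M_n ≈ 286 kip·ft

T = A_s f_y = 2.27 × 60 = 136.2 kips.
a = T/(0.85 f'_c b) = 136.2/(0.85 × 3.5 × 8) = 5.723 in.
M_n = T(d − a/2) = 136.2 × (28.1 − 2.8615) = 3437.5 kip·in = 3437.5/12 = 286.46 kip·ft.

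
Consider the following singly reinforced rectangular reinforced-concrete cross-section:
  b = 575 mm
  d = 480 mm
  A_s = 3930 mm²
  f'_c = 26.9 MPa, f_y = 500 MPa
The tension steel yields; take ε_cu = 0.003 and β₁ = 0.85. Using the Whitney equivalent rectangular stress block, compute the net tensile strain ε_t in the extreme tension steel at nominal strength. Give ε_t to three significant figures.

a = A_s f_y/(0.85 f'_c b) = 149.46 mm.
β₁ = 0.85, so c = a/β₁ = 149.46/0.85 = 175.84 mm.
From the linear strain diagram with ε_cu = 0.003: ε_t = 0.003 (d − c)/c = 0.003 × (480 − 175.84)/175.84 = 0.00519.
Since ε_t ≥ 0.005, the section is tension-controlled.

ε_t ≈ 0.00519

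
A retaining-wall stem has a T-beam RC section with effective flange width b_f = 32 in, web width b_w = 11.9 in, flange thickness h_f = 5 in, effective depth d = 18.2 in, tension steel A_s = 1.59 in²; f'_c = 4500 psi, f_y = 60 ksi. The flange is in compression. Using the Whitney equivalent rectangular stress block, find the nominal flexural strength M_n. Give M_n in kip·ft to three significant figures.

M_n ≈ 142 kip·ft

Tension: T = A_s f_y = 1.59 × 60 = 95.4 kips.
Try a within the flange: a = T/(0.85 f'_c b_f) = 95.4/(0.85 × 4.5 × 32) = 0.779 in.
Since a = 0.779 ≤ h_f = 5 in, the stress block lies entirely in the flange; analyse as a rectangular beam of width b_f.
M_n = T(d − a/2) = 95.4 × (18.2 − 0.3895) = 1699.1 kip·in.
M_n = 1699.1/12 = 141.59 kip·ft.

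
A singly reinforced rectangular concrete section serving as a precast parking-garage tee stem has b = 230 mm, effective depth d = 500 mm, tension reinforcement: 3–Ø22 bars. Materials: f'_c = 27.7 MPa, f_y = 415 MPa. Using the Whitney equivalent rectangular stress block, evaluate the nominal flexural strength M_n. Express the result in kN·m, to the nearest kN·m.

A_s = 3 × 380 = 1140 mm².
T = A_s f_y = 1140 × 415 = 473100 N = 473.1 kN.
From C = T: a = T/(0.85 f'_c b) = 473100/(0.85 × 27.7 × 230) = 87.36 mm.
M_n = T(d − a/2) = 473.1 kN × (500 − 43.68) mm = 215.88 kN·m.

M_n ≈ 216 kN·m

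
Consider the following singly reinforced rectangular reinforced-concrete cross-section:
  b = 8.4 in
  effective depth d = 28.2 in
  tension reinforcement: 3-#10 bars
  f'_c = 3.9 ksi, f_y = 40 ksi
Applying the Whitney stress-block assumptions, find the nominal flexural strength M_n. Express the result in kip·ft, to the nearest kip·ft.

M_n ≈ 323 kip·ft

A_s = 3 × 1.27 = 3.81 in².
T = A_s f_y = 3.81 × 40 = 152.4 kips.
a = T/(0.85 f'_c b) = 152.4/(0.85 × 3.9 × 8.4) = 5.473 in.
M_n = T(d − a/2) = 152.4 × (28.2 − 2.7365) = 3880.6 kip·in = 3880.6/12 = 323.38 kip·ft.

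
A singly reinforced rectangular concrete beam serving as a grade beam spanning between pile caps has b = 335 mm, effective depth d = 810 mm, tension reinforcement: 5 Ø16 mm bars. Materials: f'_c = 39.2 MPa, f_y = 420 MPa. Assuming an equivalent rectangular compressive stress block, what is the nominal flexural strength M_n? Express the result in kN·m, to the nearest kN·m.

M_n ≈ 334 kN·m

A_s = 5 × 201 = 1005 mm².
T = A_s f_y = 1005 × 420 = 422100 N = 422.1 kN.
From C = T: a = T/(0.85 f'_c b) = 422100/(0.85 × 39.2 × 335) = 37.82 mm.
M_n = T(d − a/2) = 422.1 kN × (810 − 18.91) mm = 333.92 kN·m.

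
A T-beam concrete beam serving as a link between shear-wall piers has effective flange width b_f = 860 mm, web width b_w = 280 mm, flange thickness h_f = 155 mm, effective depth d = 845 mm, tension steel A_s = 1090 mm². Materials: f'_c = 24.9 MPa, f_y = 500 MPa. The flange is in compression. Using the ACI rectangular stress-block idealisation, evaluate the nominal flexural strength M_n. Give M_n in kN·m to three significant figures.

M_n ≈ 452 kN·m

Tension: T = A_s f_y = 1090 × 500 = 545000 N.
Try a within the flange: a = T/(0.85 f'_c b_f) = 545000/(0.85 × 24.9 × 860) = 29.94 mm.
Since a = 29.94 ≤ h_f = 155 mm, the stress block lies entirely in the flange; analyse as a rectangular beam of width b_f.
M_n = T(d − a/2) = 545000 × (845 − 14.97) = 452.37 × 10⁶ N·mm.
M_n = 452.37 kN·m.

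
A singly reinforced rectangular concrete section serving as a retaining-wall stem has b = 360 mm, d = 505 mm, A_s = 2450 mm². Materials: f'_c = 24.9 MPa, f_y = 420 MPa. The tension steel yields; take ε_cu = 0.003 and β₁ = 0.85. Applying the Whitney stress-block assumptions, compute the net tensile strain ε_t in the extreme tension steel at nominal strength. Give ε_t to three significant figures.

a = A_s f_y/(0.85 f'_c b) = 135.05 mm.
β₁ = 0.85, so c = a/β₁ = 135.05/0.85 = 158.88 mm.
From the linear strain diagram with ε_cu = 0.003: ε_t = 0.003 (d − c)/c = 0.003 × (505 − 158.88)/158.88 = 0.00654.
Since ε_t ≥ 0.005, the section is tension-controlled.

ε_t ≈ 0.00654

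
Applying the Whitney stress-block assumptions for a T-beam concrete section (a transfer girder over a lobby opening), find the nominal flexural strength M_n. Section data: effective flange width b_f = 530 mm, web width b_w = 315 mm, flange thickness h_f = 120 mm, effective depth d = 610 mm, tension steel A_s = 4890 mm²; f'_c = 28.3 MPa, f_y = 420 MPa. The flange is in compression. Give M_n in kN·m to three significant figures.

Tension: T = A_s f_y = 4890 × 420 = 2053800 N.
Try a within the flange: a = T/(0.85 f'_c b_f) = 2053800/(0.85 × 28.3 × 530) = 161.09 mm.
a = 161.09 > h_f = 120 mm: the block extends into the web. Split into flange-overhang and web parts.
C_f = 0.85 f'_c (b_f − b_w) h_f = 0.85 × 28.3 × (530 − 315) × 120 = 620619 N.
Remaining web compression depth: a_w = (T − C_f)/(0.85 f'_c b_w) = (2053800 − 620619)/(0.85 × 28.3 × 315) = 189.14 mm.
M_n = C_f(d − h_f/2) + (T − C_f)(d − a_w/2) = 620619 × (610 − 60) + 1433181 × (610 − 94.57) = 341.34 + 738.70 = 1080.04 × 10⁶ N·mm.
M_n = 1080.04 kN·m.

M_n ≈ 1080 kN·m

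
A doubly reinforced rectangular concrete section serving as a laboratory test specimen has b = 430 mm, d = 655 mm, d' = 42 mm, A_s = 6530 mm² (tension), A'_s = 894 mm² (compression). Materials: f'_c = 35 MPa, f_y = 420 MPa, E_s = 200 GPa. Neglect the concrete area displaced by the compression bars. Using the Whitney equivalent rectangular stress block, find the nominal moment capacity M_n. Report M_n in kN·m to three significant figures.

Assume both tension and compression steel yield.
Net tension couple steel: A_s − A'_s = 5636 mm².
a = (A_s − A'_s) f_y / (0.85 f'_c b) = 2367120/(0.85 × 35 × 430) = 185.04 mm.
c = a/β₁ = 185.04/0.8 = 231.30 mm; ε'_s = 0.003(c − d')/c = 0.0025 ≥ f_y/E_s = 0.0021, so compression steel does yield.
M_n = (A_s − A'_s) f_y (d − a/2) + A'_s f_y (d − d') = [2367120 × (655 − 92.52) + 375480 × (655 − 42)] × 10⁻⁶ = 1331.46 + 230.17 = 1561.63 kN·m.

M_n ≈ 1560 kN·m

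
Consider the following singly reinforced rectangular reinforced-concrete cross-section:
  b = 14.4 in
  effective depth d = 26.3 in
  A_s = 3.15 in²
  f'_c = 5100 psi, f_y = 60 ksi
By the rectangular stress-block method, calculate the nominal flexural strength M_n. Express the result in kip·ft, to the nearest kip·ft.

M_n ≈ 390 kip·ft

T = A_s f_y = 3.15 × 60 = 189 kips.
a = T/(0.85 f'_c b) = 189/(0.85 × 5.1 × 14.4) = 3.028 in.
M_n = T(d − a/2) = 189 × (26.3 − 1.514) = 4684.6 kip·in = 4684.6/12 = 390.38 kip·ft.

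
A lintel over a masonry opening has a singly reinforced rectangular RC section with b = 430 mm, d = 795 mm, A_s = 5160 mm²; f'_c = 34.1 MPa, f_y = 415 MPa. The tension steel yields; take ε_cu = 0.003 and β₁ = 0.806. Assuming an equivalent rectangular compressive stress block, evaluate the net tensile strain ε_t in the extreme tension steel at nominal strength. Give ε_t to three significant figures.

a = A_s f_y/(0.85 f'_c b) = 171.81 mm.
β₁ = 0.806, so c = a/β₁ = 171.81/0.806 = 213.16 mm.
From the linear strain diagram with ε_cu = 0.003: ε_t = 0.003 (d − c)/c = 0.003 × (795 − 213.16)/213.16 = 0.00819.
Since ε_t ≥ 0.005, the section is tension-controlled.

ε_t ≈ 0.00819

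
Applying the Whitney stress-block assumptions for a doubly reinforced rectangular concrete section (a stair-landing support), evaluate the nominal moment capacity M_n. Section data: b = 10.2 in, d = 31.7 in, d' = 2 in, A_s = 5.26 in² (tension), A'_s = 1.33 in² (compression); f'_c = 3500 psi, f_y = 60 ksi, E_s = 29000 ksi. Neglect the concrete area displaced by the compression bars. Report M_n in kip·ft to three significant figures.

M_n ≈ 744 kip·ft

Assume both steels yield.
a = (A_s − A'_s) f_y/(0.85 f'_c b) = (5.26 − 1.33) × 60/(0.85 × 3.5 × 10.2) = 7.771 in.
c = a/β₁ = 7.771/0.85 = 9.142 in; ε'_s = 0.003(c − d')/c = 0.0023 ≥ ε_y = 0.0021, so the compression steel yields.
M_n = (A_s − A'_s) f_y (d − a/2) + A'_s f_y (d − d') = 235.8 × (31.7 − 3.8855) + 79.8 × (31.7 − 2) = 6558.7 + 2370.1 = 8928.8 kip·in = 8928.8/12 = 744.07 kip·ft.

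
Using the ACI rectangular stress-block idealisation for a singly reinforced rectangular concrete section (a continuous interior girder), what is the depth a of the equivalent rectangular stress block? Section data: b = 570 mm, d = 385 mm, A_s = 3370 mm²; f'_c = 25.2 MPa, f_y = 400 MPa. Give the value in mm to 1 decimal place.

a ≈ 110.4 mm

T = A_s f_y = 3370 × 400 = 1348000 N = 1348 kN.
Setting C = 0.85 f'_c a b equal to T: a = 1348000/(0.85 × 25.2 × 570) = 110.4 mm.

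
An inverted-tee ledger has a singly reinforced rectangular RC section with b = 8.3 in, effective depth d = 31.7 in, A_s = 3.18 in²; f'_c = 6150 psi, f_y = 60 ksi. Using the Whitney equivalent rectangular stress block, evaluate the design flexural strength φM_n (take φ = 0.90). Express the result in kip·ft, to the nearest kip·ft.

φM_n ≈ 422 kip·ft

T = A_s f_y = 3.18 × 60 = 190.8 kips.
a = T/(0.85 f'_c b) = 190.8/(0.85 × 6.15 × 8.3) = 4.398 in.
M_n = T(d − a/2) = 190.8 × (31.7 − 2.199) = 5628.8 kip·in = 5628.8/12 = 469.07 kip·ft.
φM_n = 0.90 × 469.07 = 422.16 kip·ft.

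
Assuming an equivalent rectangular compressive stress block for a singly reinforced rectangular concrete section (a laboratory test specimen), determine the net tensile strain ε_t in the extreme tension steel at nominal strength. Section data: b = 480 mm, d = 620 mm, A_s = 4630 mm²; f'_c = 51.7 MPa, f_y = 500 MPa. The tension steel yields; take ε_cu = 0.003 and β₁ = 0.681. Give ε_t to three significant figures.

ε_t ≈ 0.00854

a = A_s f_y/(0.85 f'_c b) = 109.75 mm.
β₁ = 0.681, so c = a/β₁ = 109.75/0.681 = 161.16 mm.
From the linear strain diagram with ε_cu = 0.003: ε_t = 0.003 (d − c)/c = 0.003 × (620 − 161.16)/161.16 = 0.00854.
Since ε_t ≥ 0.005, the section is tension-controlled.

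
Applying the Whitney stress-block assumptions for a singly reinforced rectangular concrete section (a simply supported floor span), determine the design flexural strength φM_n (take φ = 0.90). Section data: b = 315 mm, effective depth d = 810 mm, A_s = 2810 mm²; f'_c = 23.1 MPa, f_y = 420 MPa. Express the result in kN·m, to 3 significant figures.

φM_n ≈ 759 kN·m

T = A_s f_y = 2810 × 420 = 1180200 N = 1180.2 kN.
From C = T: a = T/(0.85 f'_c b) = 1180200/(0.85 × 23.1 × 315) = 190.82 mm.
M_n = T(d − a/2) = 1180.2 kN × (810 − 95.41) mm = 843.36 kN·m.
φM_n = 0.90 × 843.36 = 759.02 kN·m.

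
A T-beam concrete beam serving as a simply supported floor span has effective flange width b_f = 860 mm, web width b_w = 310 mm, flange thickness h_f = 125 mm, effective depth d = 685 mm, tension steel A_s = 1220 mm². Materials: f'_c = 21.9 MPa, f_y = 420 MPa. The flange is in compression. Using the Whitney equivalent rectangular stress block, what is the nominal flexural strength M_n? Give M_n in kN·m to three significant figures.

M_n ≈ 343 kN·m

Tension: T = A_s f_y = 1220 × 420 = 512400 N.
Try a within the flange: a = T/(0.85 f'_c b_f) = 512400/(0.85 × 21.9 × 860) = 32.01 mm.
Since a = 32.01 ≤ h_f = 125 mm, the stress block lies entirely in the flange; analyse as a rectangular beam of width b_f.
M_n = T(d − a/2) = 512400 × (685 − 16.005) = 342.79 × 10⁶ N·mm.
M_n = 342.79 kN·m.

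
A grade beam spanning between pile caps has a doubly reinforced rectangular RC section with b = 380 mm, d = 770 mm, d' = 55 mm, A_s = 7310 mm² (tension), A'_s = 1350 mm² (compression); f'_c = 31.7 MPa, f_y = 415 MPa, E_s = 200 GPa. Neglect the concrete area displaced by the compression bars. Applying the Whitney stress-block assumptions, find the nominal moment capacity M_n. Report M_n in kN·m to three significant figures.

M_n ≈ 2010 kN·m

Assume both tension and compression steel yield.
Net tension couple steel: A_s − A'_s = 5960 mm².
a = (A_s − A'_s) f_y / (0.85 f'_c b) = 2473400/(0.85 × 31.7 × 380) = 241.56 mm.
c = a/β₁ = 241.56/0.824 = 293.16 mm; ε'_s = 0.003(c − d')/c = 0.0024 ≥ f_y/E_s = 0.0021, so compression steel does yield.
M_n = (A_s − A'_s) f_y (d − a/2) + A'_s f_y (d − d') = [2473400 × (770 − 120.78) + 560250 × (770 − 55)] × 10⁻⁶ = 1605.78 + 400.58 = 2006.36 kN·m.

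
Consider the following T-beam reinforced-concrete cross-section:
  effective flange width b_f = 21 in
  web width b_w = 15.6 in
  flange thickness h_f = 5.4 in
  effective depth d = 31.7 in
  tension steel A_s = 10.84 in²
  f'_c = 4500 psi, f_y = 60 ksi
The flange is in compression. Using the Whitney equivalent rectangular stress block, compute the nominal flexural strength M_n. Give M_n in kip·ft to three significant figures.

Tension: T = A_s f_y = 10.84 × 60 = 650.4 kips.
Try a within the flange: a = T/(0.85 f'_c b_f) = 650.4/(0.85 × 4.5 × 21) = 8.097 in.
a = 8.097 > h_f = 5.4 in: the block extends into the web. Split into flange-overhang and web parts.
C_f = 0.85 f'_c (b_f − b_w) h_f = 0.85 × 4.5 × (21 − 15.6) × 5.4 = 111.5 kips.
Remaining web compression depth: a_w = (T − C_f)/(0.85 f'_c b_w) = (650.4 − 111.5)/(0.85 × 4.5 × 15.6) = 9.031 in.
M_n = C_f(d − h_f/2) + (T − C_f)(d − a_w/2) = 111.5 × (31.7 − 2.7) + 538.9 × (31.7 − 4.5155) = 3233.5 + 14649.7 = 17883.2 kip·in.
M_n = 17883.2/12 = 1490.27 kip·ft.

M_n ≈ 1490 kip·ft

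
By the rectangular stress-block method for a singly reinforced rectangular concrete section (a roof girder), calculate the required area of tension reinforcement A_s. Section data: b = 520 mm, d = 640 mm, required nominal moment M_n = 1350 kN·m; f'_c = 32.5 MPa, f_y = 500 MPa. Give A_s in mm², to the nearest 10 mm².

A_s ≈ 4860 mm²

With M_n = 0.85 f'_c a b (d − a/2), solve the quadratic for a:
a = d − √(d² − 2M_n/(0.85 f'_c b)) = 640 − √(640² − 2 × 1350×10⁶/(0.85 × 32.5 × 520)) = 169.21 mm.
A_s = 0.85 f'_c a b / f_y = 0.85 × 32.5 × 169.21 × 520 / 500 = 4861.4 mm².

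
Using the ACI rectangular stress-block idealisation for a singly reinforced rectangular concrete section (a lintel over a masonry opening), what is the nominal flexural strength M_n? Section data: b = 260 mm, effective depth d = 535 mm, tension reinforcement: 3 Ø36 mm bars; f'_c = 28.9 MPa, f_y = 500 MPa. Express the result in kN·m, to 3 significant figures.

M_n ≈ 634 kN·m

A_s = 3 × 1018 = 3054 mm².
T = A_s f_y = 3054 × 500 = 1527000 N = 1527 kN.
From C = T: a = T/(0.85 f'_c b) = 1527000/(0.85 × 28.9 × 260) = 239.08 mm.
M_n = T(d − a/2) = 1527 kN × (535 − 119.54) mm = 634.41 kN·m.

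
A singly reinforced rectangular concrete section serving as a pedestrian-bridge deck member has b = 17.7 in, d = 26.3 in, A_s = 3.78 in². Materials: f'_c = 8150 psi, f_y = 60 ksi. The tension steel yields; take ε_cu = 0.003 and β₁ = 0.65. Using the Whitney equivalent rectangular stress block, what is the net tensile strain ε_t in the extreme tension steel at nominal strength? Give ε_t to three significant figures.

a = A_s f_y/(0.85 f'_c b) = 1.850 in.
β₁ = 0.65, so c = a/β₁ = 1.850/0.65 = 2.846 in.
From the linear strain diagram with ε_cu = 0.003: ε_t = 0.003 (d − c)/c = 0.003 × (26.3 − 2.846)/2.846 = 0.0247.
Since ε_t ≥ 0.005, the section is tension-controlled.

ε_t ≈ 0.0247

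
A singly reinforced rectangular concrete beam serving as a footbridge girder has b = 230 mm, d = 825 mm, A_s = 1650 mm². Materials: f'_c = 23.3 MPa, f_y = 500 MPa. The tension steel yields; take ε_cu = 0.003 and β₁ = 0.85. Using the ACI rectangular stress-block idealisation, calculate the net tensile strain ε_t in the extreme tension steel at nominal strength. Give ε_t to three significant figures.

a = A_s f_y/(0.85 f'_c b) = 181.11 mm.
β₁ = 0.85, so c = a/β₁ = 181.11/0.85 = 213.07 mm.
From the linear strain diagram with ε_cu = 0.003: ε_t = 0.003 (d − c)/c = 0.003 × (825 − 213.07)/213.07 = 0.00862.
Since ε_t ≥ 0.005, the section is tension-controlled.

ε_t ≈ 0.00862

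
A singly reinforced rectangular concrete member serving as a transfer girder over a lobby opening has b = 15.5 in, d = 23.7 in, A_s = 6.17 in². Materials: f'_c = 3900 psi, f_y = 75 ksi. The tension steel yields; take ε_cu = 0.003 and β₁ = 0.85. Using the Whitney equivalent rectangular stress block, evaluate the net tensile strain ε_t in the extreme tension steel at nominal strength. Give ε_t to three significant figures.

ε_t ≈ 0.00371

a = A_s f_y/(0.85 f'_c b) = 9.006 in.
β₁ = 0.85, so c = a/β₁ = 9.006/0.85 = 10.595 in.
From the linear strain diagram with ε_cu = 0.003: ε_t = 0.003 (d − c)/c = 0.003 × (23.7 − 10.595)/10.595 = 0.00371.
ε_t < 0.004 — the section is over-reinforced for flexure under ACI limits.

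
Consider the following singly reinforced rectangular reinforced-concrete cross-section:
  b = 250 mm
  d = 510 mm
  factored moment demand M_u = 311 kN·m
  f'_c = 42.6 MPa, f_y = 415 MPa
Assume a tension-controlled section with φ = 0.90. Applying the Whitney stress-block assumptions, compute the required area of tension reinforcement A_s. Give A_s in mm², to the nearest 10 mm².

M_n = M_u/φ = 311/0.90 = 345.556 kN·m.
With M_n = 0.85 f'_c a b (d − a/2), solve the quadratic for a:
a = d − √(d² − 2M_n/(0.85 f'_c b)) = 510 − √(510² − 2 × 345.556×10⁶/(0.85 × 42.6 × 250)) = 81.33 mm.
A_s = 0.85 f'_c a b / f_y = 0.85 × 42.6 × 81.33 × 250 / 415 = 1774.1 mm².

A_s ≈ 1770 mm²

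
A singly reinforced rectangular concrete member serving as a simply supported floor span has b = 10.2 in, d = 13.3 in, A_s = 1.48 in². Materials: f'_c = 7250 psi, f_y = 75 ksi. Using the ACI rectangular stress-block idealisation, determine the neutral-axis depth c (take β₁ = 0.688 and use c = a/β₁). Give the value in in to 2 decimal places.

T = A_s f_y = 1.48 × 75 = 111 kips.
a = T/(0.85 f'_c b) = 111/(0.85 × 7.25 × 10.2) = 1.7659 in.
With β₁ = 0.688, c = a/β₁ = 1.7659/0.688 = 2.57 in.

c ≈ 2.57 in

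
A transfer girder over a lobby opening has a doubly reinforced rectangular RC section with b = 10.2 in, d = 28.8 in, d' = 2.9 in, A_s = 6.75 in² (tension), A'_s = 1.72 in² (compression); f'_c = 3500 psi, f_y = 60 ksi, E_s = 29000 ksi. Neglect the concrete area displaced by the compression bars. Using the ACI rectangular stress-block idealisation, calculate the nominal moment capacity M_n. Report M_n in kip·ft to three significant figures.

Assume both steels yield.
a = (A_s − A'_s) f_y/(0.85 f'_c b) = (6.75 − 1.72) × 60/(0.85 × 3.5 × 10.2) = 9.946 in.
c = a/β₁ = 9.946/0.85 = 11.701 in; ε'_s = 0.003(c − d')/c = 0.0023 ≥ ε_y = 0.0021, so the compression steel yields.
M_n = (A_s − A'_s) f_y (d − a/2) + A'_s f_y (d − d') = 301.8 × (28.8 − 4.973) + 103.2 × (28.8 − 2.9) = 7191.0 + 2672.9 = 9863.9 kip·in = 9863.9/12 = 821.99 kip·ft.

M_n ≈ 822 kip·ft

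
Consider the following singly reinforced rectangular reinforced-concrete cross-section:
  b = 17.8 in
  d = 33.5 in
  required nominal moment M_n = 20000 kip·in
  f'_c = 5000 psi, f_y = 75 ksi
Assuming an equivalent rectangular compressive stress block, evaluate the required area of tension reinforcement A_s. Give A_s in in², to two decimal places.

From M_n = 0.85 f'_c a b (d − a/2):
a = d − √(d² − 2M_n/(0.85 f'_c b)) = 33.5 − √(33.5² − 2 × 20000/(0.85 × 5 × 17.8)) = 9.138 in.
A_s = 0.85 f'_c a b / f_y = 0.85 × 5 × 9.138 × 17.8 / 75 = 9.217 in².

A_s ≈ 9.22 in²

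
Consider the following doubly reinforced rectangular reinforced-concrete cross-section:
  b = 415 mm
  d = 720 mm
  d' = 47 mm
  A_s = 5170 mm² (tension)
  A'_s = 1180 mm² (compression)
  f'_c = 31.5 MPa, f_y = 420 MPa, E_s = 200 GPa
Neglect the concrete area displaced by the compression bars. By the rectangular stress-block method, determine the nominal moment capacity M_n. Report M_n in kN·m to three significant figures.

M_n ≈ 1410 kN·m

Assume both tension and compression steel yield.
Net tension couple steel: A_s − A'_s = 3990 mm².
a = (A_s − A'_s) f_y / (0.85 f'_c b) = 1675800/(0.85 × 31.5 × 415) = 150.82 mm.
c = a/β₁ = 150.82/0.825 = 182.81 mm; ε'_s = 0.003(c − d')/c = 0.0022 ≥ f_y/E_s = 0.0021, so compression steel does yield.
M_n = (A_s − A'_s) f_y (d − a/2) + A'_s f_y (d − d') = [1675800 × (720 − 75.41) + 495600 × (720 − 47)] × 10⁻⁶ = 1080.20 + 333.54 = 1413.74 kN·m.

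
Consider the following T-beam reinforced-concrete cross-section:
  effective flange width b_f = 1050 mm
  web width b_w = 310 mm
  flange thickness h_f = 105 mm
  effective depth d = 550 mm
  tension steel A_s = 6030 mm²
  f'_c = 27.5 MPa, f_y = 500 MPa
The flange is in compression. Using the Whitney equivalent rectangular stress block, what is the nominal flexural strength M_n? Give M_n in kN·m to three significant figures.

Tension: T = A_s f_y = 6030 × 500 = 3015000 N.
Try a within the flange: a = T/(0.85 f'_c b_f) = 3015000/(0.85 × 27.5 × 1050) = 122.84 mm.
a = 122.84 > h_f = 105 mm: the block extends into the web. Split into flange-overhang and web parts.
C_f = 0.85 f'_c (b_f − b_w) h_f = 0.85 × 27.5 × (1050 − 310) × 105 = 1816238 N.
Remaining web compression depth: a_w = (T − C_f)/(0.85 f'_c b_w) = (3015000 − 1816238)/(0.85 × 27.5 × 310) = 165.43 mm.
M_n = C_f(d − h_f/2) + (T − C_f)(d − a_w/2) = 1816238 × (550 − 52.5) + 1198762 × (550 − 82.715) = 903.58 + 560.16 = 1463.74 × 10⁶ N·mm.
M_n = 1463.74 kN·m.

M_n ≈ 1460 kN·m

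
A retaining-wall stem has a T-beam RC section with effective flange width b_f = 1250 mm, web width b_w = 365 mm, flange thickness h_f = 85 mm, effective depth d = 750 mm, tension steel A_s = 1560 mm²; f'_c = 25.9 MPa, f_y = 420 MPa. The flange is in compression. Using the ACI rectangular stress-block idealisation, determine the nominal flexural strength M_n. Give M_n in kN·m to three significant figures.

M_n ≈ 484 kN·m

Tension: T = A_s f_y = 1560 × 420 = 655200 N.
Try a within the flange: a = T/(0.85 f'_c b_f) = 655200/(0.85 × 25.9 × 1250) = 23.81 mm.
Since a = 23.81 ≤ h_f = 85 mm, the stress block lies entirely in the flange; analyse as a rectangular beam of width b_f.
M_n = T(d − a/2) = 655200 × (750 − 11.905) = 483.60 × 10⁶ N·mm.
M_n = 483.60 kN·m.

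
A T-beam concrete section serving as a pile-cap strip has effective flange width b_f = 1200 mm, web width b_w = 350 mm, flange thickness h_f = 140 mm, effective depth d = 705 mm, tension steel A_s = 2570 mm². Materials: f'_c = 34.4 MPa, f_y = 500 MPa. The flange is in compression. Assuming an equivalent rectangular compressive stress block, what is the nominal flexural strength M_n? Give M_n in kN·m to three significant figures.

M_n ≈ 882 kN·m

Tension: T = A_s f_y = 2570 × 500 = 1285000 N.
Try a within the flange: a = T/(0.85 f'_c b_f) = 1285000/(0.85 × 34.4 × 1200) = 36.62 mm.
Since a = 36.62 ≤ h_f = 140 mm, the stress block lies entirely in the flange; analyse as a rectangular beam of width b_f.
M_n = T(d − a/2) = 1285000 × (705 − 18.31) = 882.40 × 10⁶ N·mm.
M_n = 882.40 kN·m.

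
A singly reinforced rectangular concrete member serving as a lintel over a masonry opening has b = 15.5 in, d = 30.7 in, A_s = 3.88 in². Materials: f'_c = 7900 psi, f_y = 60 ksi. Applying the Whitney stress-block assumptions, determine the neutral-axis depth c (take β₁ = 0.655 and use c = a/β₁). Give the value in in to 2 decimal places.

c ≈ 3.41 in

T = A_s f_y = 3.88 × 60 = 232.8 kips.
a = T/(0.85 f'_c b) = 232.8/(0.85 × 7.9 × 15.5) = 2.2367 in.
With β₁ = 0.655, c = a/β₁ = 2.2367/0.655 = 3.41 in.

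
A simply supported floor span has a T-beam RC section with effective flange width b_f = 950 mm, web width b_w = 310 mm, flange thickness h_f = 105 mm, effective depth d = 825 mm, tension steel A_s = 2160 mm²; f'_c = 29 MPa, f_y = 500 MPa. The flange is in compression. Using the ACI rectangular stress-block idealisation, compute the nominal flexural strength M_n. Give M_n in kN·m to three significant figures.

Tension: T = A_s f_y = 2160 × 500 = 1080000 N.
Try a within the flange: a = T/(0.85 f'_c b_f) = 1080000/(0.85 × 29 × 950) = 46.12 mm.
Since a = 46.12 ≤ h_f = 105 mm, the stress block lies entirely in the flange; analyse as a rectangular beam of width b_f.
M_n = T(d − a/2) = 1080000 × (825 − 23.06) = 866.10 × 10⁶ N·mm.
M_n = 866.10 kN·m.

M_n ≈ 866 kN·m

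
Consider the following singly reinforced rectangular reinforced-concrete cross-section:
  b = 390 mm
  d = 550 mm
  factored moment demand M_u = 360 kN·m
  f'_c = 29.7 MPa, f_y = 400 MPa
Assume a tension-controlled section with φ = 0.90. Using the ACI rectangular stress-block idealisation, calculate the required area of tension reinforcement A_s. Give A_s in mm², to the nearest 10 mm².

A_s ≈ 1960 mm²

M_n = M_u/φ = 360/0.90 = 400 kN·m.
With M_n = 0.85 f'_c a b (d − a/2), solve the quadratic for a:
a = d − √(d² − 2M_n/(0.85 f'_c b)) = 550 − √(550² − 2 × 400×10⁶/(0.85 × 29.7 × 390)) = 79.63 mm.
A_s = 0.85 f'_c a b / f_y = 0.85 × 29.7 × 79.63 × 390 / 400 = 1960.0 mm².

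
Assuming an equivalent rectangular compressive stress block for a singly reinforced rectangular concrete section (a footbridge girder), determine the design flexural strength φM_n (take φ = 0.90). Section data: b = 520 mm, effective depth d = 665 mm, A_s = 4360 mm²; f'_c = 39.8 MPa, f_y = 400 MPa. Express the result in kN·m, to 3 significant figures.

T = A_s f_y = 4360 × 400 = 1744000 N = 1744 kN.
From C = T: a = T/(0.85 f'_c b) = 1744000/(0.85 × 39.8 × 520) = 99.14 mm.
M_n = T(d − a/2) = 1744 kN × (665 − 49.57) mm = 1073.31 kN·m.
φM_n = 0.90 × 1073.31 = 965.98 kN·m.

φM_n ≈ 966 kN·m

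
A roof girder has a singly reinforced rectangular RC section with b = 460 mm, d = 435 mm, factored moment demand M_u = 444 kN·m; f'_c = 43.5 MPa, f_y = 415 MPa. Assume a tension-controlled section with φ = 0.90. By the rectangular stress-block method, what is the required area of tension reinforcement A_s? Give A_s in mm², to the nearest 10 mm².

M_n = M_u/φ = 444/0.90 = 493.333 kN·m.
With M_n = 0.85 f'_c a b (d − a/2), solve the quadratic for a:
a = d − √(d² − 2M_n/(0.85 f'_c b)) = 435 − √(435² − 2 × 493.333×10⁶/(0.85 × 43.5 × 460)) = 72.76 mm.
A_s = 0.85 f'_c a b / f_y = 0.85 × 43.5 × 72.76 × 460 / 415 = 2982.0 mm².

A_s ≈ 2980 mm²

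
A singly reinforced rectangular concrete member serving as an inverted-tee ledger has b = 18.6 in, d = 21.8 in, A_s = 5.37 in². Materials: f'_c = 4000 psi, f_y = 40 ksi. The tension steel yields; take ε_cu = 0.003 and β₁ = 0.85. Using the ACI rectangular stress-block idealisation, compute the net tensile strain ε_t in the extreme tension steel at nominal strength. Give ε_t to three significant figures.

ε_t ≈ 0.0134

a = A_s f_y/(0.85 f'_c b) = 3.397 in.
β₁ = 0.85, so c = a/β₁ = 3.397/0.85 = 3.996 in.
From the linear strain diagram with ε_cu = 0.003: ε_t = 0.003 (d − c)/c = 0.003 × (21.8 − 3.996)/3.996 = 0.0134.
Since ε_t ≥ 0.005, the section is tension-controlled.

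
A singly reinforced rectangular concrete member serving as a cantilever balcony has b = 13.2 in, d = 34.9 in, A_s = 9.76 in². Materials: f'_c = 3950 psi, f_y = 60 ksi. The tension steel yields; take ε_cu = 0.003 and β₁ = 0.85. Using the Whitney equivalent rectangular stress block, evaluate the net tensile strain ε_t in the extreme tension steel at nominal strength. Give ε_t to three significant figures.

a = A_s f_y/(0.85 f'_c b) = 13.213 in.
β₁ = 0.85, so c = a/β₁ = 13.213/0.85 = 15.545 in.
From the linear strain diagram with ε_cu = 0.003: ε_t = 0.003 (d − c)/c = 0.003 × (34.9 − 15.545)/15.545 = 0.00374.
ε_t < 0.004 — the section is over-reinforced for flexure under ACI limits.

ε_t ≈ 0.00374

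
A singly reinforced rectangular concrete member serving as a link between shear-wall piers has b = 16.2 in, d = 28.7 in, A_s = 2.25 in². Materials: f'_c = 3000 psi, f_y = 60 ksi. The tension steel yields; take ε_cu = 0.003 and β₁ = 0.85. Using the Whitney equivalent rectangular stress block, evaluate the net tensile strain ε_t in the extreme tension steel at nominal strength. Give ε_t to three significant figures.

a = A_s f_y/(0.85 f'_c b) = 3.268 in.
β₁ = 0.85, so c = a/β₁ = 3.268/0.85 = 3.845 in.
From the linear strain diagram with ε_cu = 0.003: ε_t = 0.003 (d − c)/c = 0.003 × (28.7 − 3.845)/3.845 = 0.0194.
Since ε_t ≥ 0.005, the section is tension-controlled.

ε_t ≈ 0.0194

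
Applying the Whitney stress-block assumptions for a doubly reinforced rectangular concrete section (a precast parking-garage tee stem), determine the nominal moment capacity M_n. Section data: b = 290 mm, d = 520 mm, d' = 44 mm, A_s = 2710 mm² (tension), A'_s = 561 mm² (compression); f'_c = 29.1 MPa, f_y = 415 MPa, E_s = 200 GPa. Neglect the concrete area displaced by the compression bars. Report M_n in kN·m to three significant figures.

Assume both tension and compression steel yield.
Net tension couple steel: A_s − A'_s = 2149 mm².
a = (A_s − A'_s) f_y / (0.85 f'_c b) = 891835/(0.85 × 29.1 × 290) = 124.33 mm.
c = a/β₁ = 124.33/0.842 = 147.66 mm; ε'_s = 0.003(c − d')/c = 0.0021 ≥ f_y/E_s = 0.0021, so compression steel does yield.
M_n = (A_s − A'_s) f_y (d − a/2) + A'_s f_y (d − d') = [891835 × (520 − 62.165) + 232815 × (520 − 44)] × 10⁻⁶ = 408.31 + 110.82 = 519.13 kN·m.

M_n ≈ 519 kN·m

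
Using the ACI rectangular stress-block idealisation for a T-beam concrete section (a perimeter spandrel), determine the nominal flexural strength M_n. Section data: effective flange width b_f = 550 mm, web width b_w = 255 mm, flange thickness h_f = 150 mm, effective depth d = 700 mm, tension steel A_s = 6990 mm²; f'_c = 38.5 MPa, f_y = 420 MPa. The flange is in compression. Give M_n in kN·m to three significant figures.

Tension: T = A_s f_y = 6990 × 420 = 2935800 N.
Try a within the flange: a = T/(0.85 f'_c b_f) = 2935800/(0.85 × 38.5 × 550) = 163.11 mm.
a = 163.11 > h_f = 150 mm: the block extends into the web. Split into flange-overhang and web parts.
C_f = 0.85 f'_c (b_f − b_w) h_f = 0.85 × 38.5 × (550 − 255) × 150 = 1448081 N.
Remaining web compression depth: a_w = (T − C_f)/(0.85 f'_c b_w) = (2935800 − 1448081)/(0.85 × 38.5 × 255) = 178.28 mm.
M_n = C_f(d − h_f/2) + (T − C_f)(d − a_w/2) = 1448081 × (700 − 75) + 1487719 × (700 − 89.14) = 905.05 + 908.79 = 1813.84 × 10⁶ N·mm.
M_n = 1813.84 kN·m.

M_n ≈ 1810 kN·m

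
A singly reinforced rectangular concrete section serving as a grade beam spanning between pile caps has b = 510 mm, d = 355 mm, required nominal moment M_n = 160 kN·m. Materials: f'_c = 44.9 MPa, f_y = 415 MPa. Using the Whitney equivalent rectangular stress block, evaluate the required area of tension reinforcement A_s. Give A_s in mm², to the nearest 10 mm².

A_s ≈ 1120 mm²

With M_n = 0.85 f'_c a b (d − a/2), solve the quadratic for a:
a = d − √(d² − 2M_n/(0.85 f'_c b)) = 355 − √(355² − 2 × 160×10⁶/(0.85 × 44.9 × 510)) = 23.96 mm.
A_s = 0.85 f'_c a b / f_y = 0.85 × 44.9 × 23.96 × 510 / 415 = 1123.8 mm².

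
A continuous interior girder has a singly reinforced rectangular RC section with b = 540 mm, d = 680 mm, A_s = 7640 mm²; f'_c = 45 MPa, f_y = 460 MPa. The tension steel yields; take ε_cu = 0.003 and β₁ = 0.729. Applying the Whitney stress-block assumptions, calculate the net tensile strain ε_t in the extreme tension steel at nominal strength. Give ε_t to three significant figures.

ε_t ≈ 0.00574

a = A_s f_y/(0.85 f'_c b) = 170.15 mm.
β₁ = 0.729, so c = a/β₁ = 170.15/0.729 = 233.40 mm.
From the linear strain diagram with ε_cu = 0.003: ε_t = 0.003 (d − c)/c = 0.003 × (680 − 233.40)/233.40 = 0.00574.
Since ε_t ≥ 0.005, the section is tension-controlled.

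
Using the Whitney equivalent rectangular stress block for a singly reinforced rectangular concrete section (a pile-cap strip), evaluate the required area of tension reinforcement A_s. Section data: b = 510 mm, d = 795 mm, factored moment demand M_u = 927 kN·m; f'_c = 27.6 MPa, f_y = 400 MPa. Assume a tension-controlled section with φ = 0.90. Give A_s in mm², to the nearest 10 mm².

A_s ≈ 3500 mm²

M_n = M_u/φ = 927/0.90 = 1030 kN·m.
With M_n = 0.85 f'_c a b (d − a/2), solve the quadratic for a:
a = d − √(d² − 2M_n/(0.85 f'_c b)) = 795 − √(795² − 2 × 1030×10⁶/(0.85 × 27.6 × 510)) = 116.88 mm.
A_s = 0.85 f'_c a b / f_y = 0.85 × 27.6 × 116.88 × 510 / 400 = 3496.1 mm².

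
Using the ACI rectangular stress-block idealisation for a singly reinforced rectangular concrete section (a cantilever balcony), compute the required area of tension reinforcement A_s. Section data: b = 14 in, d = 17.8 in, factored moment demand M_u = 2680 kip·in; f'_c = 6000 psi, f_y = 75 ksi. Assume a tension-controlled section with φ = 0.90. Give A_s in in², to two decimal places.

M_n = M_u/φ = 2680/0.90 = 2977.78 kip·in.
From M_n = 0.85 f'_c a b (d − a/2):
a = d − √(d² − 2M_n/(0.85 f'_c b)) = 17.8 − √(17.8² − 2 × 2977.78/(0.85 × 6 × 14)) = 2.522 in.
A_s = 0.85 f'_c a b / f_y = 0.85 × 6 × 2.522 × 14 / 75 = 2.401 in².

A_s ≈ 2.40 in²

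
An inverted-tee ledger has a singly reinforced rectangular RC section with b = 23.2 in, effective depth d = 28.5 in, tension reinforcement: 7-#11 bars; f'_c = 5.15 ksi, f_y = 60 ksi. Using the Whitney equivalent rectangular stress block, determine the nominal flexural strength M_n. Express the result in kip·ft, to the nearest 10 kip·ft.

A_s = 7 × 1.56 = 10.92 in².
T = A_s f_y = 10.92 × 60 = 655.2 kips.
a = T/(0.85 f'_c b) = 655.2/(0.85 × 5.15 × 23.2) = 6.451 in.
M_n = T(d − a/2) = 655.2 × (28.5 − 3.2255) = 16559.9 kip·in = 16559.9/12 = 1379.99 kip·ft.

M_n ≈ 1380 kip·ft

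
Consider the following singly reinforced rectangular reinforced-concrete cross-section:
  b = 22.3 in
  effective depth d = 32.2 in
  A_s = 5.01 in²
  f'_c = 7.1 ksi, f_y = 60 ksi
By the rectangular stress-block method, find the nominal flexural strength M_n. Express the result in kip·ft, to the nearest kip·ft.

M_n ≈ 779 kip·ft

T = A_s f_y = 5.01 × 60 = 300.6 kips.
a = T/(0.85 f'_c b) = 300.6/(0.85 × 7.1 × 22.3) = 2.234 in.
M_n = T(d − a/2) = 300.6 × (32.2 − 1.117) = 9343.5 kip·in = 9343.5/12 = 778.63 kip·ft.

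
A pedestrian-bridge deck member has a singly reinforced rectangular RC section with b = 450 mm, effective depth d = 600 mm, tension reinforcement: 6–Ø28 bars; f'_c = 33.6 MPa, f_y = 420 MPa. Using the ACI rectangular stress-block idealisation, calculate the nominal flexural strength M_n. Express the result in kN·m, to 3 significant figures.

A_s = 6 × 616 = 3696 mm².
T = A_s f_y = 3696 × 420 = 1552320 N = 1552.32 kN.
From C = T: a = T/(0.85 f'_c b) = 1552320/(0.85 × 33.6 × 450) = 120.78 mm.
M_n = T(d − a/2) = 1552.32 kN × (600 − 60.39) mm = 837.65 kN·m.

M_n ≈ 838 kN·m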